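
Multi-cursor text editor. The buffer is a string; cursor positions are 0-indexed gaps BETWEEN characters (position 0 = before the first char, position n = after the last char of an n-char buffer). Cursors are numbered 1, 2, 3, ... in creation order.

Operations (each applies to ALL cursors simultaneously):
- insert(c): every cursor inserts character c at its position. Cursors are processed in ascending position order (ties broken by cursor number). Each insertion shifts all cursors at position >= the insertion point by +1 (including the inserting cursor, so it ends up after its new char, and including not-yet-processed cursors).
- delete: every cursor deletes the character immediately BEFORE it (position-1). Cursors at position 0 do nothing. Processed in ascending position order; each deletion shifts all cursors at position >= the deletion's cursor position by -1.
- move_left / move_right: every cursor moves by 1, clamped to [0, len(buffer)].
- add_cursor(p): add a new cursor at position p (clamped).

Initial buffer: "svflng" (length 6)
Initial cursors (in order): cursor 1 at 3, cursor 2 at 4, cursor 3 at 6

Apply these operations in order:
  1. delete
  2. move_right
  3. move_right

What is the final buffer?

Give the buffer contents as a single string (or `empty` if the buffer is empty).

Answer: svn

Derivation:
After op 1 (delete): buffer="svn" (len 3), cursors c1@2 c2@2 c3@3, authorship ...
After op 2 (move_right): buffer="svn" (len 3), cursors c1@3 c2@3 c3@3, authorship ...
After op 3 (move_right): buffer="svn" (len 3), cursors c1@3 c2@3 c3@3, authorship ...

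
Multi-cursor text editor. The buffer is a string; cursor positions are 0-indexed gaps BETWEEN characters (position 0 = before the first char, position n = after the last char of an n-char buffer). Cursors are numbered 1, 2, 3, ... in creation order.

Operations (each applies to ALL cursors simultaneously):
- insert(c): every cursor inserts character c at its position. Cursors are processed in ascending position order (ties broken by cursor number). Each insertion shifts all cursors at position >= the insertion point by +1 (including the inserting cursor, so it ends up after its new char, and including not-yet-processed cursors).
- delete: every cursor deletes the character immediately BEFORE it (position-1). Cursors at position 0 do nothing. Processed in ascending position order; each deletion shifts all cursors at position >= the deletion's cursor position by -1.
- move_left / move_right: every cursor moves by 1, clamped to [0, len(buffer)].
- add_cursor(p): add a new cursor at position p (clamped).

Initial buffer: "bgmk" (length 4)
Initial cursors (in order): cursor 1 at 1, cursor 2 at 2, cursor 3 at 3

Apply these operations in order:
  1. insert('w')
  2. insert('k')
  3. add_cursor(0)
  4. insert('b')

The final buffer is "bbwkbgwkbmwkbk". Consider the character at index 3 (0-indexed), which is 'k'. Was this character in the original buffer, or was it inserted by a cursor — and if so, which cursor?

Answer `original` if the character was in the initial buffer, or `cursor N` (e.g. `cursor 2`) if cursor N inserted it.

After op 1 (insert('w')): buffer="bwgwmwk" (len 7), cursors c1@2 c2@4 c3@6, authorship .1.2.3.
After op 2 (insert('k')): buffer="bwkgwkmwkk" (len 10), cursors c1@3 c2@6 c3@9, authorship .11.22.33.
After op 3 (add_cursor(0)): buffer="bwkgwkmwkk" (len 10), cursors c4@0 c1@3 c2@6 c3@9, authorship .11.22.33.
After op 4 (insert('b')): buffer="bbwkbgwkbmwkbk" (len 14), cursors c4@1 c1@5 c2@9 c3@13, authorship 4.111.222.333.
Authorship (.=original, N=cursor N): 4 . 1 1 1 . 2 2 2 . 3 3 3 .
Index 3: author = 1

Answer: cursor 1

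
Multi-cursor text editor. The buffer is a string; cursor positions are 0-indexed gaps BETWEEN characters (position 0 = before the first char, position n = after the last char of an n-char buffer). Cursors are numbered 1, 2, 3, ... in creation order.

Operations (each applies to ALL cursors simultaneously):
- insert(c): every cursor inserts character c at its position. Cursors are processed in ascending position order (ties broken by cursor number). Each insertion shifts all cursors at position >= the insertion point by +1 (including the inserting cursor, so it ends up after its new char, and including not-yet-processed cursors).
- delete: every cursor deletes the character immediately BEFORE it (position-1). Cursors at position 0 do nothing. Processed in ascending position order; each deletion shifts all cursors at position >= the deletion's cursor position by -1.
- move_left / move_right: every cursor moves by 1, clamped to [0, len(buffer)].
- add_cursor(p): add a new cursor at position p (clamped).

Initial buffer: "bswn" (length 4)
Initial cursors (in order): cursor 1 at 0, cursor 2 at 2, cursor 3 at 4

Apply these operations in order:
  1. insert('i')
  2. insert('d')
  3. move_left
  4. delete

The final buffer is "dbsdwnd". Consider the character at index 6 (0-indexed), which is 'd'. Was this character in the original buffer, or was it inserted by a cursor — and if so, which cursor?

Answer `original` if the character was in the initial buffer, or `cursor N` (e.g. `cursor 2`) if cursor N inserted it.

After op 1 (insert('i')): buffer="ibsiwni" (len 7), cursors c1@1 c2@4 c3@7, authorship 1..2..3
After op 2 (insert('d')): buffer="idbsidwnid" (len 10), cursors c1@2 c2@6 c3@10, authorship 11..22..33
After op 3 (move_left): buffer="idbsidwnid" (len 10), cursors c1@1 c2@5 c3@9, authorship 11..22..33
After op 4 (delete): buffer="dbsdwnd" (len 7), cursors c1@0 c2@3 c3@6, authorship 1..2..3
Authorship (.=original, N=cursor N): 1 . . 2 . . 3
Index 6: author = 3

Answer: cursor 3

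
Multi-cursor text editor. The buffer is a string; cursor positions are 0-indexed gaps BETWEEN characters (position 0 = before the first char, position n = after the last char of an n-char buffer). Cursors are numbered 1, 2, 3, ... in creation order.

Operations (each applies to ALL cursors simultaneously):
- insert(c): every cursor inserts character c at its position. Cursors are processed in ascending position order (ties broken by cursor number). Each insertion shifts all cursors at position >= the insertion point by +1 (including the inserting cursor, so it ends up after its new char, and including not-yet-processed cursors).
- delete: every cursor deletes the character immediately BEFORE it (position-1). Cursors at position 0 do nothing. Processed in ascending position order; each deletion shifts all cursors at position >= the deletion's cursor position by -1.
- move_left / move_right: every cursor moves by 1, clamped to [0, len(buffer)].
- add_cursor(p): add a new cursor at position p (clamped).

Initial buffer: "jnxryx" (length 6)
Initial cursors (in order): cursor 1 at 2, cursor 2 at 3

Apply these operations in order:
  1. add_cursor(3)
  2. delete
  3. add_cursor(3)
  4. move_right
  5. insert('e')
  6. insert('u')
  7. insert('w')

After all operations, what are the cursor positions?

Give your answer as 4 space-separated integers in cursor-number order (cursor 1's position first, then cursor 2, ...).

After op 1 (add_cursor(3)): buffer="jnxryx" (len 6), cursors c1@2 c2@3 c3@3, authorship ......
After op 2 (delete): buffer="ryx" (len 3), cursors c1@0 c2@0 c3@0, authorship ...
After op 3 (add_cursor(3)): buffer="ryx" (len 3), cursors c1@0 c2@0 c3@0 c4@3, authorship ...
After op 4 (move_right): buffer="ryx" (len 3), cursors c1@1 c2@1 c3@1 c4@3, authorship ...
After op 5 (insert('e')): buffer="reeeyxe" (len 7), cursors c1@4 c2@4 c3@4 c4@7, authorship .123..4
After op 6 (insert('u')): buffer="reeeuuuyxeu" (len 11), cursors c1@7 c2@7 c3@7 c4@11, authorship .123123..44
After op 7 (insert('w')): buffer="reeeuuuwwwyxeuw" (len 15), cursors c1@10 c2@10 c3@10 c4@15, authorship .123123123..444

Answer: 10 10 10 15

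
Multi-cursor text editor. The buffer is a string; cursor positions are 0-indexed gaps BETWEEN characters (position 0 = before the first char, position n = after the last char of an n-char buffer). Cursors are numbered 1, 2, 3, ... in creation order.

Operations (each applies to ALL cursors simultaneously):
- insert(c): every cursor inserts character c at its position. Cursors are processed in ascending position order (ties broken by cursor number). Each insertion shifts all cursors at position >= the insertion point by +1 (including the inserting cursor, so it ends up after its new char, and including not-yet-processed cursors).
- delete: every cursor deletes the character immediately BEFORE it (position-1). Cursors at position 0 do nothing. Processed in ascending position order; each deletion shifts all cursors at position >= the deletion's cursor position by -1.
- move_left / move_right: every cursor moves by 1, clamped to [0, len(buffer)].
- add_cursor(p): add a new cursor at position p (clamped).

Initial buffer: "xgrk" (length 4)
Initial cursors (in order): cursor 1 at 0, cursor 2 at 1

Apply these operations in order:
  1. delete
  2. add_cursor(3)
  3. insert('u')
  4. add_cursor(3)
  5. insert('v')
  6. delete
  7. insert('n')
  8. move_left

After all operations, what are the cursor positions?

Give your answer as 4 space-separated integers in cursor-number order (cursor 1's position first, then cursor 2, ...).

After op 1 (delete): buffer="grk" (len 3), cursors c1@0 c2@0, authorship ...
After op 2 (add_cursor(3)): buffer="grk" (len 3), cursors c1@0 c2@0 c3@3, authorship ...
After op 3 (insert('u')): buffer="uugrku" (len 6), cursors c1@2 c2@2 c3@6, authorship 12...3
After op 4 (add_cursor(3)): buffer="uugrku" (len 6), cursors c1@2 c2@2 c4@3 c3@6, authorship 12...3
After op 5 (insert('v')): buffer="uuvvgvrkuv" (len 10), cursors c1@4 c2@4 c4@6 c3@10, authorship 1212.4..33
After op 6 (delete): buffer="uugrku" (len 6), cursors c1@2 c2@2 c4@3 c3@6, authorship 12...3
After op 7 (insert('n')): buffer="uunngnrkun" (len 10), cursors c1@4 c2@4 c4@6 c3@10, authorship 1212.4..33
After op 8 (move_left): buffer="uunngnrkun" (len 10), cursors c1@3 c2@3 c4@5 c3@9, authorship 1212.4..33

Answer: 3 3 9 5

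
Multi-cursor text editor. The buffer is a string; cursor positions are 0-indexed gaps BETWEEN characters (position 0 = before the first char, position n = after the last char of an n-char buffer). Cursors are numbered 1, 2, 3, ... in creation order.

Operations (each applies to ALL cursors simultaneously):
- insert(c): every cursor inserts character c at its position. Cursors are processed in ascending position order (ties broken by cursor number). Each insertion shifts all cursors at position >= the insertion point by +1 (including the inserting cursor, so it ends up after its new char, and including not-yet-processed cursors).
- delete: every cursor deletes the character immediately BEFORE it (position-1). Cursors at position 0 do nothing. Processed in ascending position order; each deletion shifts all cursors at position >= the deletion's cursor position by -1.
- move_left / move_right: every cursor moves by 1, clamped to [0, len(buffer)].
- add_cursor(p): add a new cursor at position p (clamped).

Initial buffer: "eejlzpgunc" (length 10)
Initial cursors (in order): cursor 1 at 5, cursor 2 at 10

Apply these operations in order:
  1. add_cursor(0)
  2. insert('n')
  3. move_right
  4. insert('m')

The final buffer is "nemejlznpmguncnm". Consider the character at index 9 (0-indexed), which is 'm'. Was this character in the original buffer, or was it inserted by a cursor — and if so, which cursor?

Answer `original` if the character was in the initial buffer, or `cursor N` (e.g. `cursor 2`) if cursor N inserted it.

Answer: cursor 1

Derivation:
After op 1 (add_cursor(0)): buffer="eejlzpgunc" (len 10), cursors c3@0 c1@5 c2@10, authorship ..........
After op 2 (insert('n')): buffer="neejlznpguncn" (len 13), cursors c3@1 c1@7 c2@13, authorship 3.....1.....2
After op 3 (move_right): buffer="neejlznpguncn" (len 13), cursors c3@2 c1@8 c2@13, authorship 3.....1.....2
After op 4 (insert('m')): buffer="nemejlznpmguncnm" (len 16), cursors c3@3 c1@10 c2@16, authorship 3.3....1.1....22
Authorship (.=original, N=cursor N): 3 . 3 . . . . 1 . 1 . . . . 2 2
Index 9: author = 1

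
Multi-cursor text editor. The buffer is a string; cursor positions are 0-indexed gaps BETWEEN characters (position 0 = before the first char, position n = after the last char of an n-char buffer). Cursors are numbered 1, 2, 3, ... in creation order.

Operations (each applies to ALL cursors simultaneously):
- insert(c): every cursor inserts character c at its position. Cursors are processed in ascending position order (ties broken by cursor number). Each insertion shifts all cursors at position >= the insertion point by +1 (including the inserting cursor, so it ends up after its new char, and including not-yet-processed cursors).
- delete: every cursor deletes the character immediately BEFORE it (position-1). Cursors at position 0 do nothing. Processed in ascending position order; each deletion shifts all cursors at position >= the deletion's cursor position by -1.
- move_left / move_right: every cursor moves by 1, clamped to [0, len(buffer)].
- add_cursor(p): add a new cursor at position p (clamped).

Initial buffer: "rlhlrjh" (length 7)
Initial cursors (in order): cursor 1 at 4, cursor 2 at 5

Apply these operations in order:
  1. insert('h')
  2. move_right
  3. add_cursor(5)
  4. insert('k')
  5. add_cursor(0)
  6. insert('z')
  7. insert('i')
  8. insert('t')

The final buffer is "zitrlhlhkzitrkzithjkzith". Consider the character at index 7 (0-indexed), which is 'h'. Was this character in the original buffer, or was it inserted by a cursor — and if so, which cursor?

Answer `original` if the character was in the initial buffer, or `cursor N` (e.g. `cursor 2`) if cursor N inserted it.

After op 1 (insert('h')): buffer="rlhlhrhjh" (len 9), cursors c1@5 c2@7, authorship ....1.2..
After op 2 (move_right): buffer="rlhlhrhjh" (len 9), cursors c1@6 c2@8, authorship ....1.2..
After op 3 (add_cursor(5)): buffer="rlhlhrhjh" (len 9), cursors c3@5 c1@6 c2@8, authorship ....1.2..
After op 4 (insert('k')): buffer="rlhlhkrkhjkh" (len 12), cursors c3@6 c1@8 c2@11, authorship ....13.12.2.
After op 5 (add_cursor(0)): buffer="rlhlhkrkhjkh" (len 12), cursors c4@0 c3@6 c1@8 c2@11, authorship ....13.12.2.
After op 6 (insert('z')): buffer="zrlhlhkzrkzhjkzh" (len 16), cursors c4@1 c3@8 c1@11 c2@15, authorship 4....133.112.22.
After op 7 (insert('i')): buffer="zirlhlhkzirkzihjkzih" (len 20), cursors c4@2 c3@10 c1@14 c2@19, authorship 44....1333.1112.222.
After op 8 (insert('t')): buffer="zitrlhlhkzitrkzithjkzith" (len 24), cursors c4@3 c3@12 c1@17 c2@23, authorship 444....13333.11112.2222.
Authorship (.=original, N=cursor N): 4 4 4 . . . . 1 3 3 3 3 . 1 1 1 1 2 . 2 2 2 2 .
Index 7: author = 1

Answer: cursor 1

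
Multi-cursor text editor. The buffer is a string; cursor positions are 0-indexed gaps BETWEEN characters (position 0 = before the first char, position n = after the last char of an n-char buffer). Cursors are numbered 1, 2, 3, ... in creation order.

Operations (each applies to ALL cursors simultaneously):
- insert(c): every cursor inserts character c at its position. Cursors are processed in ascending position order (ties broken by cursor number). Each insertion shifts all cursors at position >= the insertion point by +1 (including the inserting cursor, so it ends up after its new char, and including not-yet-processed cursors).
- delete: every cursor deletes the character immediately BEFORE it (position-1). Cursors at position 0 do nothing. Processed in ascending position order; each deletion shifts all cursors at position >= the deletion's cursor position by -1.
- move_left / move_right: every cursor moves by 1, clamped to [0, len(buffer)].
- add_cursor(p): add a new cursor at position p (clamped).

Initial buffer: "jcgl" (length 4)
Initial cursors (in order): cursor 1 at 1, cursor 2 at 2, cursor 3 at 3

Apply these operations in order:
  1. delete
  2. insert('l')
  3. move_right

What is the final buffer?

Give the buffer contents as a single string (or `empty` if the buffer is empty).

Answer: llll

Derivation:
After op 1 (delete): buffer="l" (len 1), cursors c1@0 c2@0 c3@0, authorship .
After op 2 (insert('l')): buffer="llll" (len 4), cursors c1@3 c2@3 c3@3, authorship 123.
After op 3 (move_right): buffer="llll" (len 4), cursors c1@4 c2@4 c3@4, authorship 123.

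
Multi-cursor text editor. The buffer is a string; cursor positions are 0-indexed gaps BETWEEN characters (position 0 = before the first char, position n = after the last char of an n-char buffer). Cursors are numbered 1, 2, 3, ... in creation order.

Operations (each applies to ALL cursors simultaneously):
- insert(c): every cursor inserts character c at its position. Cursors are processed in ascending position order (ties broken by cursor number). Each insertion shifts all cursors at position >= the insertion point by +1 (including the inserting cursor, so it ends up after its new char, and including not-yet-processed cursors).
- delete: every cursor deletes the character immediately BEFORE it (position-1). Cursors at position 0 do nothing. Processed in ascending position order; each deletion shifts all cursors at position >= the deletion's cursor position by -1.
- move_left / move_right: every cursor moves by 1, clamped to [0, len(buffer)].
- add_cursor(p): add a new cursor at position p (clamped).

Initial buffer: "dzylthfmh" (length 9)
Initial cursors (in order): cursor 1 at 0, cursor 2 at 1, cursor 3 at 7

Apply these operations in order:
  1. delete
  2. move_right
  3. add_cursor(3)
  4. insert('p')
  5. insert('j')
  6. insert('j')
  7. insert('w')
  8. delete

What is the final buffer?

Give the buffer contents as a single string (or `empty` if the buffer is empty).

Answer: zppjjjjylpjjthmpjjh

Derivation:
After op 1 (delete): buffer="zylthmh" (len 7), cursors c1@0 c2@0 c3@5, authorship .......
After op 2 (move_right): buffer="zylthmh" (len 7), cursors c1@1 c2@1 c3@6, authorship .......
After op 3 (add_cursor(3)): buffer="zylthmh" (len 7), cursors c1@1 c2@1 c4@3 c3@6, authorship .......
After op 4 (insert('p')): buffer="zppylpthmph" (len 11), cursors c1@3 c2@3 c4@6 c3@10, authorship .12..4...3.
After op 5 (insert('j')): buffer="zppjjylpjthmpjh" (len 15), cursors c1@5 c2@5 c4@9 c3@14, authorship .1212..44...33.
After op 6 (insert('j')): buffer="zppjjjjylpjjthmpjjh" (len 19), cursors c1@7 c2@7 c4@12 c3@18, authorship .121212..444...333.
After op 7 (insert('w')): buffer="zppjjjjwwylpjjwthmpjjwh" (len 23), cursors c1@9 c2@9 c4@15 c3@22, authorship .12121212..4444...3333.
After op 8 (delete): buffer="zppjjjjylpjjthmpjjh" (len 19), cursors c1@7 c2@7 c4@12 c3@18, authorship .121212..444...333.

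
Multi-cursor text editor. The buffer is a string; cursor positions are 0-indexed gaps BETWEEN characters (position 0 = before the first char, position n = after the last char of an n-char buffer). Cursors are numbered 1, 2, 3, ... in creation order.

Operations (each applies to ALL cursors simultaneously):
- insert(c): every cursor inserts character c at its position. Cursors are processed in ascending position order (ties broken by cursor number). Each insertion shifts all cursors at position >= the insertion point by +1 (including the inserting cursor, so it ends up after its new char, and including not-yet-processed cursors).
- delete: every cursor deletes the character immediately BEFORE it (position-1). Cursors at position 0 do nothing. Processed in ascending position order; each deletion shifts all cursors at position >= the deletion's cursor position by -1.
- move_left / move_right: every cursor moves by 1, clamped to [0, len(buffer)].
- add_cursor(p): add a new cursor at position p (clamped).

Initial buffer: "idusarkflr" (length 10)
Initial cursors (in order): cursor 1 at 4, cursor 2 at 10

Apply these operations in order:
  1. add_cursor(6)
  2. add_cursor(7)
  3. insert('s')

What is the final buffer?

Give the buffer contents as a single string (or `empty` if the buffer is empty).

After op 1 (add_cursor(6)): buffer="idusarkflr" (len 10), cursors c1@4 c3@6 c2@10, authorship ..........
After op 2 (add_cursor(7)): buffer="idusarkflr" (len 10), cursors c1@4 c3@6 c4@7 c2@10, authorship ..........
After op 3 (insert('s')): buffer="idussarsksflrs" (len 14), cursors c1@5 c3@8 c4@10 c2@14, authorship ....1..3.4...2

Answer: idussarsksflrs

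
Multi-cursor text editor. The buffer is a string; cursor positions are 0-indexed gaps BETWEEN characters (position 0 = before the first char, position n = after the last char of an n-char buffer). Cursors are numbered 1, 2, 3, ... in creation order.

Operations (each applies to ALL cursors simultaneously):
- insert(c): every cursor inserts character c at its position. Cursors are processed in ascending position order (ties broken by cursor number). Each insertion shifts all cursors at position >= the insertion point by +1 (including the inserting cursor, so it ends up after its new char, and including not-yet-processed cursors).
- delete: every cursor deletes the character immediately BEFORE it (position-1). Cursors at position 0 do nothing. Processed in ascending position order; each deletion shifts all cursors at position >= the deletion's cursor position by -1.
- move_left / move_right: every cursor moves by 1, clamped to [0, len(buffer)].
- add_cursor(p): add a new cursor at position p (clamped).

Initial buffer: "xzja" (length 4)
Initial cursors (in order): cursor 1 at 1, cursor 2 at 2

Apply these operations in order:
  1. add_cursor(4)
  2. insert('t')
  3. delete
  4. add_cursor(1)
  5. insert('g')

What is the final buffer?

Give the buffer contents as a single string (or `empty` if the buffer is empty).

After op 1 (add_cursor(4)): buffer="xzja" (len 4), cursors c1@1 c2@2 c3@4, authorship ....
After op 2 (insert('t')): buffer="xtztjat" (len 7), cursors c1@2 c2@4 c3@7, authorship .1.2..3
After op 3 (delete): buffer="xzja" (len 4), cursors c1@1 c2@2 c3@4, authorship ....
After op 4 (add_cursor(1)): buffer="xzja" (len 4), cursors c1@1 c4@1 c2@2 c3@4, authorship ....
After op 5 (insert('g')): buffer="xggzgjag" (len 8), cursors c1@3 c4@3 c2@5 c3@8, authorship .14.2..3

Answer: xggzgjag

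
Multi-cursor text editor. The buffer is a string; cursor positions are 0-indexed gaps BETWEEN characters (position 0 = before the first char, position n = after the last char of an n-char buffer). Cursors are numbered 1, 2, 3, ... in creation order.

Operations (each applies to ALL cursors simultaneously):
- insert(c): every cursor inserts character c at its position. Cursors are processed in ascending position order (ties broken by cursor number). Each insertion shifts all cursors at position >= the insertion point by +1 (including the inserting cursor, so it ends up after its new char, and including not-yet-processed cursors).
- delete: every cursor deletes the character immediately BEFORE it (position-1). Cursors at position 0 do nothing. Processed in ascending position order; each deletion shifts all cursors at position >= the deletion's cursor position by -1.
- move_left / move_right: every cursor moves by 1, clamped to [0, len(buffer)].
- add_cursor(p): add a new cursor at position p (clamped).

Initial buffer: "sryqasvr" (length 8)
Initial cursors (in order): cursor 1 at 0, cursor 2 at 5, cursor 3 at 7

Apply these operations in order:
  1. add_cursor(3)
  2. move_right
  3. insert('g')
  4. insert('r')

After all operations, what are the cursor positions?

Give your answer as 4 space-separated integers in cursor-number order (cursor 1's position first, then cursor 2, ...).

After op 1 (add_cursor(3)): buffer="sryqasvr" (len 8), cursors c1@0 c4@3 c2@5 c3@7, authorship ........
After op 2 (move_right): buffer="sryqasvr" (len 8), cursors c1@1 c4@4 c2@6 c3@8, authorship ........
After op 3 (insert('g')): buffer="sgryqgasgvrg" (len 12), cursors c1@2 c4@6 c2@9 c3@12, authorship .1...4..2..3
After op 4 (insert('r')): buffer="sgrryqgrasgrvrgr" (len 16), cursors c1@3 c4@8 c2@12 c3@16, authorship .11...44..22..33

Answer: 3 12 16 8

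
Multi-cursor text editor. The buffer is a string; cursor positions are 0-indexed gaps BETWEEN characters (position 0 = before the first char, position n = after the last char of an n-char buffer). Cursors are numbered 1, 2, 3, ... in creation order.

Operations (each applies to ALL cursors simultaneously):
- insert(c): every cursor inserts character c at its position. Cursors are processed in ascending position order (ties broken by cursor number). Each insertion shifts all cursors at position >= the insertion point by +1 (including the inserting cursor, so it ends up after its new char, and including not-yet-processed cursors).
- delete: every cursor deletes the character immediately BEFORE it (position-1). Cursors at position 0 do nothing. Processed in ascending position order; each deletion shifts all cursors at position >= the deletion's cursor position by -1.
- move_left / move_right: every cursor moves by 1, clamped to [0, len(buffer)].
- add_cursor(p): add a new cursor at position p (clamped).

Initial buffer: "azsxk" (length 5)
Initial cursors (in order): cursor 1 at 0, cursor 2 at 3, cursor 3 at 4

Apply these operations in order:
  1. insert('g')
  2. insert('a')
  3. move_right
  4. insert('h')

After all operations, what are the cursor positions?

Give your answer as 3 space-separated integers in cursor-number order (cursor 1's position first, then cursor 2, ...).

Answer: 4 10 14

Derivation:
After op 1 (insert('g')): buffer="gazsgxgk" (len 8), cursors c1@1 c2@5 c3@7, authorship 1...2.3.
After op 2 (insert('a')): buffer="gaazsgaxgak" (len 11), cursors c1@2 c2@7 c3@10, authorship 11...22.33.
After op 3 (move_right): buffer="gaazsgaxgak" (len 11), cursors c1@3 c2@8 c3@11, authorship 11...22.33.
After op 4 (insert('h')): buffer="gaahzsgaxhgakh" (len 14), cursors c1@4 c2@10 c3@14, authorship 11.1..22.233.3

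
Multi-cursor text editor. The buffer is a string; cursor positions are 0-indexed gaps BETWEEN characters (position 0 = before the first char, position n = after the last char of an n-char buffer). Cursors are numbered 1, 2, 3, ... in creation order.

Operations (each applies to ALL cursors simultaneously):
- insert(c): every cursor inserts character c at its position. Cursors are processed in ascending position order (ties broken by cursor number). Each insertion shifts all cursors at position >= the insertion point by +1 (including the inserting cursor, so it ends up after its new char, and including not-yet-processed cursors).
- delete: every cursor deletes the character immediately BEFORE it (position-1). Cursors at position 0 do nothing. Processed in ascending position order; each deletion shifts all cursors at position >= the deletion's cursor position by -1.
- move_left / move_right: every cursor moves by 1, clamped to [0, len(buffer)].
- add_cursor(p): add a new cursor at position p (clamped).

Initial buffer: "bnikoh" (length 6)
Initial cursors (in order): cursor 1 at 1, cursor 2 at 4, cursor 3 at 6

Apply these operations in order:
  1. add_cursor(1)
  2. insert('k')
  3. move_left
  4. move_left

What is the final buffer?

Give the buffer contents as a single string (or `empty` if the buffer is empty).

Answer: bkknikkohk

Derivation:
After op 1 (add_cursor(1)): buffer="bnikoh" (len 6), cursors c1@1 c4@1 c2@4 c3@6, authorship ......
After op 2 (insert('k')): buffer="bkknikkohk" (len 10), cursors c1@3 c4@3 c2@7 c3@10, authorship .14...2..3
After op 3 (move_left): buffer="bkknikkohk" (len 10), cursors c1@2 c4@2 c2@6 c3@9, authorship .14...2..3
After op 4 (move_left): buffer="bkknikkohk" (len 10), cursors c1@1 c4@1 c2@5 c3@8, authorship .14...2..3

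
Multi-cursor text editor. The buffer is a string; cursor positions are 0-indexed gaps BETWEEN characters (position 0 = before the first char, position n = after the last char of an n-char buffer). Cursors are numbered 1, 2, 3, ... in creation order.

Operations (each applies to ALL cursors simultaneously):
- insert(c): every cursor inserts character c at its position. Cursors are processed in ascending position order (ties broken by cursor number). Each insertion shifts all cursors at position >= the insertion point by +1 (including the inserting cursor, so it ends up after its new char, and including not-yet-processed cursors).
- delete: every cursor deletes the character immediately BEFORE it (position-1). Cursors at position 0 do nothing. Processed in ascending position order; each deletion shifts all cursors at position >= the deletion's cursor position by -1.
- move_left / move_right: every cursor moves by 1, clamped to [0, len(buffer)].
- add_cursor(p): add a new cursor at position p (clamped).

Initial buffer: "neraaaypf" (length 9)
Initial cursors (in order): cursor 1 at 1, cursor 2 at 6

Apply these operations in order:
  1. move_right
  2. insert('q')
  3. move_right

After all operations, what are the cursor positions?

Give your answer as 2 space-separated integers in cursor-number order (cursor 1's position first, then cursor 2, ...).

After op 1 (move_right): buffer="neraaaypf" (len 9), cursors c1@2 c2@7, authorship .........
After op 2 (insert('q')): buffer="neqraaayqpf" (len 11), cursors c1@3 c2@9, authorship ..1.....2..
After op 3 (move_right): buffer="neqraaayqpf" (len 11), cursors c1@4 c2@10, authorship ..1.....2..

Answer: 4 10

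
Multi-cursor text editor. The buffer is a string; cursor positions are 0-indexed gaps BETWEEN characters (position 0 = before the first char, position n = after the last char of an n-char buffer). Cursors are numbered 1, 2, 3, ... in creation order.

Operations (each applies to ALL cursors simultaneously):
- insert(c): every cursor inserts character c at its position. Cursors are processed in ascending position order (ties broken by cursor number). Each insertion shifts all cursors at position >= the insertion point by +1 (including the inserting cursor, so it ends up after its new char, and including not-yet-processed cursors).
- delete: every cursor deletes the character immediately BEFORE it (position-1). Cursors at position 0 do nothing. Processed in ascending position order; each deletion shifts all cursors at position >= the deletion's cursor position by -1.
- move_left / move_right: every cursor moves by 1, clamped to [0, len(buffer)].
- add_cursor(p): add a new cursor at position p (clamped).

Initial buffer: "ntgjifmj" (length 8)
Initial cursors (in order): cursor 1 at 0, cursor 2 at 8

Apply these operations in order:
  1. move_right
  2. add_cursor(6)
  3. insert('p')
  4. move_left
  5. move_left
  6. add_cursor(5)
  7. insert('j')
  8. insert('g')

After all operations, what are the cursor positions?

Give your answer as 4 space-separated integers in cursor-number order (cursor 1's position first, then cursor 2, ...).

Answer: 2 17 12 9

Derivation:
After op 1 (move_right): buffer="ntgjifmj" (len 8), cursors c1@1 c2@8, authorship ........
After op 2 (add_cursor(6)): buffer="ntgjifmj" (len 8), cursors c1@1 c3@6 c2@8, authorship ........
After op 3 (insert('p')): buffer="nptgjifpmjp" (len 11), cursors c1@2 c3@8 c2@11, authorship .1.....3..2
After op 4 (move_left): buffer="nptgjifpmjp" (len 11), cursors c1@1 c3@7 c2@10, authorship .1.....3..2
After op 5 (move_left): buffer="nptgjifpmjp" (len 11), cursors c1@0 c3@6 c2@9, authorship .1.....3..2
After op 6 (add_cursor(5)): buffer="nptgjifpmjp" (len 11), cursors c1@0 c4@5 c3@6 c2@9, authorship .1.....3..2
After op 7 (insert('j')): buffer="jnptgjjijfpmjjp" (len 15), cursors c1@1 c4@7 c3@9 c2@13, authorship 1.1...4.3.3.2.2
After op 8 (insert('g')): buffer="jgnptgjjgijgfpmjgjp" (len 19), cursors c1@2 c4@9 c3@12 c2@17, authorship 11.1...44.33.3.22.2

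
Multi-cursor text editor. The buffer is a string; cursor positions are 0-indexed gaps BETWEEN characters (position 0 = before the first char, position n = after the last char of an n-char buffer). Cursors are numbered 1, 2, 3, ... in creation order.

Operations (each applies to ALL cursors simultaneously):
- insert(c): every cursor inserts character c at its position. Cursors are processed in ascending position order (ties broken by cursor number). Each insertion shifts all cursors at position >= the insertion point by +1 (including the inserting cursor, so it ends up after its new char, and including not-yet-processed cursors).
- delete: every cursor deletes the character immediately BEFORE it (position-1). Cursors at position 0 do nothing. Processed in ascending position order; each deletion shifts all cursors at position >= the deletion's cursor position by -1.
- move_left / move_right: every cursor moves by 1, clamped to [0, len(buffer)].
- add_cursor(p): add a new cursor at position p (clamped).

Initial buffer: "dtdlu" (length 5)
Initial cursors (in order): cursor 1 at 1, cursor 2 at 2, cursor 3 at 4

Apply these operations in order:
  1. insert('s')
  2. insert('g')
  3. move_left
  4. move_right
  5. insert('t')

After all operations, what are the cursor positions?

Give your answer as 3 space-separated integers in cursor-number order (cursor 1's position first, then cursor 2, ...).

After op 1 (insert('s')): buffer="dstsdlsu" (len 8), cursors c1@2 c2@4 c3@7, authorship .1.2..3.
After op 2 (insert('g')): buffer="dsgtsgdlsgu" (len 11), cursors c1@3 c2@6 c3@10, authorship .11.22..33.
After op 3 (move_left): buffer="dsgtsgdlsgu" (len 11), cursors c1@2 c2@5 c3@9, authorship .11.22..33.
After op 4 (move_right): buffer="dsgtsgdlsgu" (len 11), cursors c1@3 c2@6 c3@10, authorship .11.22..33.
After op 5 (insert('t')): buffer="dsgttsgtdlsgtu" (len 14), cursors c1@4 c2@8 c3@13, authorship .111.222..333.

Answer: 4 8 13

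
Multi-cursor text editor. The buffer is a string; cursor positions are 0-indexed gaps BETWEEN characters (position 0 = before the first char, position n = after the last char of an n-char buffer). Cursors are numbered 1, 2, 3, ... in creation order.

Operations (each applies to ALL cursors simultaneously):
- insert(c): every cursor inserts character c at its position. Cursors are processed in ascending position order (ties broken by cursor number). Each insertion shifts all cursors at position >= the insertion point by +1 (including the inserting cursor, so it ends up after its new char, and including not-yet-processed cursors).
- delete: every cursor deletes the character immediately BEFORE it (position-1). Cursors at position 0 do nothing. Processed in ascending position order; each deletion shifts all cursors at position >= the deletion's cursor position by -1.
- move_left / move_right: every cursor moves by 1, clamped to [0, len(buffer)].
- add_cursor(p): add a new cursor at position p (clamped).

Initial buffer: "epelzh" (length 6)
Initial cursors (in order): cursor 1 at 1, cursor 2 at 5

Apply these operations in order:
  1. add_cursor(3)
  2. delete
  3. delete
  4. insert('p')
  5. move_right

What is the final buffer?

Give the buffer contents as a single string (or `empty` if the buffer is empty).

After op 1 (add_cursor(3)): buffer="epelzh" (len 6), cursors c1@1 c3@3 c2@5, authorship ......
After op 2 (delete): buffer="plh" (len 3), cursors c1@0 c3@1 c2@2, authorship ...
After op 3 (delete): buffer="h" (len 1), cursors c1@0 c2@0 c3@0, authorship .
After op 4 (insert('p')): buffer="ppph" (len 4), cursors c1@3 c2@3 c3@3, authorship 123.
After op 5 (move_right): buffer="ppph" (len 4), cursors c1@4 c2@4 c3@4, authorship 123.

Answer: ppph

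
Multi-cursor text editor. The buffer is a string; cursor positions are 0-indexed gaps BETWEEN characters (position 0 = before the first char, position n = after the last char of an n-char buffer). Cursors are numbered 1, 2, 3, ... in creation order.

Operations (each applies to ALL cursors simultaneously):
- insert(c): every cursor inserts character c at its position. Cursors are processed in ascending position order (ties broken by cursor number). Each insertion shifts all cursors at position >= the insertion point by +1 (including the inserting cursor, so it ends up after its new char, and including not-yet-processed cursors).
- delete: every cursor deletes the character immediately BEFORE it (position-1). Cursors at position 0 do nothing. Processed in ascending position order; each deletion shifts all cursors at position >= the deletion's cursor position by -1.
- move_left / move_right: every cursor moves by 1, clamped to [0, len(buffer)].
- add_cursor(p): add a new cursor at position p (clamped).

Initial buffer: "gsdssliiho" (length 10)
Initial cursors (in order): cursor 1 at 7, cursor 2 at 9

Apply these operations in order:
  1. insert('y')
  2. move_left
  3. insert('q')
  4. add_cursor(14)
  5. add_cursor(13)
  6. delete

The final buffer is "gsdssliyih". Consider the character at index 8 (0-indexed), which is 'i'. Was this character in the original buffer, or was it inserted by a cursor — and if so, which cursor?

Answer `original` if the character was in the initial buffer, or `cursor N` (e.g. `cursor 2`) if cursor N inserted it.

After op 1 (insert('y')): buffer="gsdssliyihyo" (len 12), cursors c1@8 c2@11, authorship .......1..2.
After op 2 (move_left): buffer="gsdssliyihyo" (len 12), cursors c1@7 c2@10, authorship .......1..2.
After op 3 (insert('q')): buffer="gsdssliqyihqyo" (len 14), cursors c1@8 c2@12, authorship .......11..22.
After op 4 (add_cursor(14)): buffer="gsdssliqyihqyo" (len 14), cursors c1@8 c2@12 c3@14, authorship .......11..22.
After op 5 (add_cursor(13)): buffer="gsdssliqyihqyo" (len 14), cursors c1@8 c2@12 c4@13 c3@14, authorship .......11..22.
After op 6 (delete): buffer="gsdssliyih" (len 10), cursors c1@7 c2@10 c3@10 c4@10, authorship .......1..
Authorship (.=original, N=cursor N): . . . . . . . 1 . .
Index 8: author = original

Answer: original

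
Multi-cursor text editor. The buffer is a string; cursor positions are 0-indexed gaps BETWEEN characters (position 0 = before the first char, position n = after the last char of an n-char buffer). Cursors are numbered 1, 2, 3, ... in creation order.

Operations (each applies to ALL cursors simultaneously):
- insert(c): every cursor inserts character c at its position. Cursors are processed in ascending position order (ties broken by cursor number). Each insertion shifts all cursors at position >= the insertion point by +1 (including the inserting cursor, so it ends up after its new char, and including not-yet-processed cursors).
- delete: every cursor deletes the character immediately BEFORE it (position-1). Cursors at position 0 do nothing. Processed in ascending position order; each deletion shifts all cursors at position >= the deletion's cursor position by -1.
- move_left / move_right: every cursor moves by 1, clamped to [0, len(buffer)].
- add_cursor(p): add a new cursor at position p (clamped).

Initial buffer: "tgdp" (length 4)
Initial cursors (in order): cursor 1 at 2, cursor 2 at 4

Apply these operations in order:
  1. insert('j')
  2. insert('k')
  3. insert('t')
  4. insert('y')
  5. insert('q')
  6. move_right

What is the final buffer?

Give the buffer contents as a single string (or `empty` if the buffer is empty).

Answer: tgjktyqdpjktyq

Derivation:
After op 1 (insert('j')): buffer="tgjdpj" (len 6), cursors c1@3 c2@6, authorship ..1..2
After op 2 (insert('k')): buffer="tgjkdpjk" (len 8), cursors c1@4 c2@8, authorship ..11..22
After op 3 (insert('t')): buffer="tgjktdpjkt" (len 10), cursors c1@5 c2@10, authorship ..111..222
After op 4 (insert('y')): buffer="tgjktydpjkty" (len 12), cursors c1@6 c2@12, authorship ..1111..2222
After op 5 (insert('q')): buffer="tgjktyqdpjktyq" (len 14), cursors c1@7 c2@14, authorship ..11111..22222
After op 6 (move_right): buffer="tgjktyqdpjktyq" (len 14), cursors c1@8 c2@14, authorship ..11111..22222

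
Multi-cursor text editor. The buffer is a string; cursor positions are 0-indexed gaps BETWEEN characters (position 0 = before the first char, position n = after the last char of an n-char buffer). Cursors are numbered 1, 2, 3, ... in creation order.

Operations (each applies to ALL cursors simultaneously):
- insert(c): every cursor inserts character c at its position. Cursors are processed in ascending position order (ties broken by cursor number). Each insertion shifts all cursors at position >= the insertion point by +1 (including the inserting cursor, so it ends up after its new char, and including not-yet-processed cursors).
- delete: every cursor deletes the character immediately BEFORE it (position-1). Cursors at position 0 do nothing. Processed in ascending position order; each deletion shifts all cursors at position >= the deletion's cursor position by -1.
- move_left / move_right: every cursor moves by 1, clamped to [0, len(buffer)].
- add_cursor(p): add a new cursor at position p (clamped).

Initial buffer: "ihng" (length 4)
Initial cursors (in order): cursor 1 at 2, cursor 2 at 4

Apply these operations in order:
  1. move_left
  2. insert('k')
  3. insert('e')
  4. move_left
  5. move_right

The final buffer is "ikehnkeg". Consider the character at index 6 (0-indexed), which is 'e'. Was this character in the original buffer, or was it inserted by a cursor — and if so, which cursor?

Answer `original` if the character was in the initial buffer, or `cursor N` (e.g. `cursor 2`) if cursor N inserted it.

Answer: cursor 2

Derivation:
After op 1 (move_left): buffer="ihng" (len 4), cursors c1@1 c2@3, authorship ....
After op 2 (insert('k')): buffer="ikhnkg" (len 6), cursors c1@2 c2@5, authorship .1..2.
After op 3 (insert('e')): buffer="ikehnkeg" (len 8), cursors c1@3 c2@7, authorship .11..22.
After op 4 (move_left): buffer="ikehnkeg" (len 8), cursors c1@2 c2@6, authorship .11..22.
After op 5 (move_right): buffer="ikehnkeg" (len 8), cursors c1@3 c2@7, authorship .11..22.
Authorship (.=original, N=cursor N): . 1 1 . . 2 2 .
Index 6: author = 2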